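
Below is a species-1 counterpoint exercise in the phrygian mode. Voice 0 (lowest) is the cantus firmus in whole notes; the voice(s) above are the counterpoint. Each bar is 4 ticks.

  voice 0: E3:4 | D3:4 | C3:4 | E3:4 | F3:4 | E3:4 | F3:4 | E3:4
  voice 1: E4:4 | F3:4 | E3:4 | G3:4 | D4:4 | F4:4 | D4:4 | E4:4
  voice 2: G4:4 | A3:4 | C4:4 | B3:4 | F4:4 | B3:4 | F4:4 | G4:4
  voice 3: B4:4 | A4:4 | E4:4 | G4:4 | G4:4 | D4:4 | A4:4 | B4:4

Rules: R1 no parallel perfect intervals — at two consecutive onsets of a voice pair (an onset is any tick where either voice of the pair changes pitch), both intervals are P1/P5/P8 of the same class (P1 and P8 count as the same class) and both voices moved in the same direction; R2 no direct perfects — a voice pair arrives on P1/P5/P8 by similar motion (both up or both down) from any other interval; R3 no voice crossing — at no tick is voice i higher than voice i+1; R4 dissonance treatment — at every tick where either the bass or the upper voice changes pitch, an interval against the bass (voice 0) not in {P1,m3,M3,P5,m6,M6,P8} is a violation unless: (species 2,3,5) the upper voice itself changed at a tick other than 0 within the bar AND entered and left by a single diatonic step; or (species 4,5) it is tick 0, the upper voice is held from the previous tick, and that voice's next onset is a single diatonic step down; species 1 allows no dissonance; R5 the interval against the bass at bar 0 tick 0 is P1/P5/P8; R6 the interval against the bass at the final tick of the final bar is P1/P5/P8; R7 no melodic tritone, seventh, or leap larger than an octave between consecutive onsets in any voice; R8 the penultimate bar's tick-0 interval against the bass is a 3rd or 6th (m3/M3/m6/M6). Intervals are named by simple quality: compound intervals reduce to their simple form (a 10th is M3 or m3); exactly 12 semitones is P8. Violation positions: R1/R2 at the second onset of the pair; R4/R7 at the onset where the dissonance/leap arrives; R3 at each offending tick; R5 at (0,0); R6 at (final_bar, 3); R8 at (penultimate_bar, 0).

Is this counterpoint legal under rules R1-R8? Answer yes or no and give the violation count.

No (24 violations)

bar 0: v0=E3 v1=E4 v2=G4 v3=B4 (P5)
bar 1: v0=D3 v1=F3 v2=A3 v3=A4 (P5)
bar 2: v0=C3 v1=E3 v2=C4 v3=E4 (M3)
bar 3: v0=E3 v1=G3 v2=B3 v3=G4 (m3)
bar 4: v0=F3 v1=D4 v2=F4 v3=G4 (M2)
bar 5: v0=E3 v1=F4 v2=B3 v3=D4 (m7)
bar 6: v0=F3 v1=D4 v2=F4 v3=A4 (M3)
bar 7: v0=E3 v1=E4 v2=G4 v3=B4 (P5)
  R5 @ bar0.0: opens on m3
  R1 @ bar1.0: E3/B4 P5 -> D3/A4 P5 similar
  R2 @ bar1.0: E3/G4 m3 -> D3/A3 P5 similar
  R2 @ bar1.0: G4/B4 M3 -> A3/A4 P8 similar
  R7 @ bar1.0: E4->F3 leap 11st
  R7 @ bar1.0: G4->A3 leap 10st
  R2 @ bar2.0: F3/A4 M3 -> E3/E4 P8 similar
  R1 @ bar3.0: E3/E4 P8 -> G3/G4 P8 similar
  R2 @ bar4.0: E3/B3 P5 -> F3/F4 P8 similar
  R4 @ bar4.0: F3/G4 M2 untreated
  R7 @ bar4.0: B3->F4 leap 6st
  R2 @ bar5.0: F3/F4 P8 -> E3/B3 P5 similar
  R3 @ bar5.0: F4 above B3
  R4 @ bar5.0: E3/F4 m2 untreated
  R4 @ bar5.0: E3/D4 m7 untreated
  R7 @ bar5.0: F4->B3 leap 6st
  R3 @ bar5.1: F4 above B3
  R3 @ bar5.2: F4 above B3
  R3 @ bar5.3: F4 above B3
  R2 @ bar6.0: E3/B3 P5 -> F3/F4 P8 similar
  R7 @ bar6.0: B3->F4 leap 6st
  R8 @ bar6.0: penult P8 not 3rd/6th
  R1 @ bar7.0: D4/A4 P5 -> E4/B4 P5 similar
  R6 @ bar7.3: closes on m3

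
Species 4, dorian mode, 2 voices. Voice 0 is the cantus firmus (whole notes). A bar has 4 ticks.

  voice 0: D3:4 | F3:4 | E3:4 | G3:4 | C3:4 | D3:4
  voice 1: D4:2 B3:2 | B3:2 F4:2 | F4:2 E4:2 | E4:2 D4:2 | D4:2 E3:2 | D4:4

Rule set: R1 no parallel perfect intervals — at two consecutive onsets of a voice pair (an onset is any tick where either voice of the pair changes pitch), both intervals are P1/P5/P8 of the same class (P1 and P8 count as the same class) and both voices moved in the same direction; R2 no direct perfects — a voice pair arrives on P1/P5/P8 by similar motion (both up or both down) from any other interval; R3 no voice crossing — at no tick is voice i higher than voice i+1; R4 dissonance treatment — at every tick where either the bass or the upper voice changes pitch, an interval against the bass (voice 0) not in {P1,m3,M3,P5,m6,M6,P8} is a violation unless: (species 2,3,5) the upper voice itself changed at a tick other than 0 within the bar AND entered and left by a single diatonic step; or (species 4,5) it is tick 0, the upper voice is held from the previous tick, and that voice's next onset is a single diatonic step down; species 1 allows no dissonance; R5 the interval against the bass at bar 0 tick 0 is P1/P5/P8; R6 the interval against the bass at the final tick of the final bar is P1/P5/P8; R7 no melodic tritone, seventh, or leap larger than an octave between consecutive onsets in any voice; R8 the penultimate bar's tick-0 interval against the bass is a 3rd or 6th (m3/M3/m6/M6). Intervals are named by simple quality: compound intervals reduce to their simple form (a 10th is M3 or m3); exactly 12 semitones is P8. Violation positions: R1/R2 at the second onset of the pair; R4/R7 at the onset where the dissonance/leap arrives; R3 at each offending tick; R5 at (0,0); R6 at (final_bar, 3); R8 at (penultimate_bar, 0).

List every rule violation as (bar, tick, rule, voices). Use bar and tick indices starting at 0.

bar 0: v0=D3 v1=D4 downbeat P8
bar 1: v0=F3 v1=B3 downbeat TT
bar 2: v0=E3 v1=F4 downbeat m2
bar 3: v0=G3 v1=E4 downbeat M6
bar 4: v0=C3 v1=D4 downbeat M2
bar 5: v0=D3 v1=D4 downbeat P8
  -> R4 @ bar 1 tick 0 v(0, 1): F3/B3 TT untreated
  -> R7 @ bar 1 tick 2 v(1,): B3->F4 leap 6st
  -> R4 @ bar 4 tick 0 v(0, 1): C3/D4 M2 untreated
  -> R8 @ bar 4 tick 0 v(0, 1): penult M2 not 3rd/6th
  -> R7 @ bar 4 tick 2 v(1,): D4->E3 leap 10st
  -> R2 @ bar 5 tick 0 v(0, 1): C3/E3 M3 -> D3/D4 P8 similar
  -> R7 @ bar 5 tick 0 v(1,): E3->D4 leap 10st

(1, 0, R4, (0, 1))
(1, 2, R7, (1,))
(4, 0, R4, (0, 1))
(4, 0, R8, (0, 1))
(4, 2, R7, (1,))
(5, 0, R2, (0, 1))
(5, 0, R7, (1,))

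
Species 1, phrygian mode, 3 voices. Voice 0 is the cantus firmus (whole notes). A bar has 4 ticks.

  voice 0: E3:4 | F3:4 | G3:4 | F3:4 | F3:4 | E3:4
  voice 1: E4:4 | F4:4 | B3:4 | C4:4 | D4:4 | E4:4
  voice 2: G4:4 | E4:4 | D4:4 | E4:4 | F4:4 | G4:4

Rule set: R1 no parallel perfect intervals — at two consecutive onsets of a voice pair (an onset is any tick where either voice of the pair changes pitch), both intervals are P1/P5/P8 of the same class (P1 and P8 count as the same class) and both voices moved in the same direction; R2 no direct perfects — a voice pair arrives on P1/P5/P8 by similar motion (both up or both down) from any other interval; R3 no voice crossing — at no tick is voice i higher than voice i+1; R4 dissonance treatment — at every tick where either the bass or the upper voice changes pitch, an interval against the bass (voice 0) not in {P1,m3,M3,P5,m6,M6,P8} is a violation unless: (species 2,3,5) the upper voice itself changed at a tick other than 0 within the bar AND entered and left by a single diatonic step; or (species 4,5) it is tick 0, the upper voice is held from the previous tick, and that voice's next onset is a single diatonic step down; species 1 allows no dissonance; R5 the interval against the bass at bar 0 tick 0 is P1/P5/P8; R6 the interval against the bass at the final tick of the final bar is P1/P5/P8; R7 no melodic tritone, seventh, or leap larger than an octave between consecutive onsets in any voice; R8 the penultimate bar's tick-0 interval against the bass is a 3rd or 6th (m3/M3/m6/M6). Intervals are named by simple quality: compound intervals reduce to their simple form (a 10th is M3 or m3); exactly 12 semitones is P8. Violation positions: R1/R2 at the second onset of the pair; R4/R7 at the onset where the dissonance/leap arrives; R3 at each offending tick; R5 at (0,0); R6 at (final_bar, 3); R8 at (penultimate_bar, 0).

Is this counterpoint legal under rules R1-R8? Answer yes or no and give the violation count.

No (11 violations)

bar 0: v0=E3 v1=E4 v2=G4 (m3)
bar 1: v0=F3 v1=F4 v2=E4 (M7)
bar 2: v0=G3 v1=B3 v2=D4 (P5)
bar 3: v0=F3 v1=C4 v2=E4 (M7)
bar 4: v0=F3 v1=D4 v2=F4 (P8)
bar 5: v0=E3 v1=E4 v2=G4 (m3)
  R5 @ bar0.0: opens on m3
  R1 @ bar1.0: E3/E4 P8 -> F3/F4 P8 similar
  R3 @ bar1.0: F4 above E4
  R4 @ bar1.0: F3/E4 M7 untreated
  R3 @ bar1.1: F4 above E4
  R3 @ bar1.2: F4 above E4
  R3 @ bar1.3: F4 above E4
  R7 @ bar2.0: F4->B3 leap 6st
  R4 @ bar3.0: F3/E4 M7 untreated
  R8 @ bar4.0: penult P8 not 3rd/6th
  R6 @ bar5.3: closes on m3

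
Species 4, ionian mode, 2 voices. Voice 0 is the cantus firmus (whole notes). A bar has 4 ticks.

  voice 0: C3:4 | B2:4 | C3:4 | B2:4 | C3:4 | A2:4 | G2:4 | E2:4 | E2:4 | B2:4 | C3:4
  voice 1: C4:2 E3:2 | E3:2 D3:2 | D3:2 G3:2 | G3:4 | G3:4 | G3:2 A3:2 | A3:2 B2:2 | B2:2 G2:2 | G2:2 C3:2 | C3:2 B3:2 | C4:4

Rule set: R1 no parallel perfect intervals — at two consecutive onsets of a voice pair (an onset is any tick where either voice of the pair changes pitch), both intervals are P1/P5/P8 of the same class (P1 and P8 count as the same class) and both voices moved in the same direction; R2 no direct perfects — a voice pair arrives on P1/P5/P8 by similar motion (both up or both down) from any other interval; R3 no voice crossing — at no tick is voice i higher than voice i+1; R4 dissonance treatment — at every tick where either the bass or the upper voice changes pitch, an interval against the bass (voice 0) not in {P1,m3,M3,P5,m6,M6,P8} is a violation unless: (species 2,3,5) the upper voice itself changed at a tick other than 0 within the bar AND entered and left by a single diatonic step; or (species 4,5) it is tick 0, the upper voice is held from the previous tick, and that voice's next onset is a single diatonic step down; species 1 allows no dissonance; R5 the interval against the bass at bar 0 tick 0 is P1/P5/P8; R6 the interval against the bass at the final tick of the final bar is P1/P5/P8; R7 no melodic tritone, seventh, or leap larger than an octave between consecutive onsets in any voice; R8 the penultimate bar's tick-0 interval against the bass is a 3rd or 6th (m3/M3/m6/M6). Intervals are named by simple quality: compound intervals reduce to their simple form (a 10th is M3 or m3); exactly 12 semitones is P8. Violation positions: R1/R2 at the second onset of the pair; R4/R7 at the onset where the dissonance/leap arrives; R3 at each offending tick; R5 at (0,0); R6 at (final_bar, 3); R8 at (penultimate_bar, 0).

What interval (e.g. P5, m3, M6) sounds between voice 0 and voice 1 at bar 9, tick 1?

m2

voice 0=B2 voice 1=C3 -> m2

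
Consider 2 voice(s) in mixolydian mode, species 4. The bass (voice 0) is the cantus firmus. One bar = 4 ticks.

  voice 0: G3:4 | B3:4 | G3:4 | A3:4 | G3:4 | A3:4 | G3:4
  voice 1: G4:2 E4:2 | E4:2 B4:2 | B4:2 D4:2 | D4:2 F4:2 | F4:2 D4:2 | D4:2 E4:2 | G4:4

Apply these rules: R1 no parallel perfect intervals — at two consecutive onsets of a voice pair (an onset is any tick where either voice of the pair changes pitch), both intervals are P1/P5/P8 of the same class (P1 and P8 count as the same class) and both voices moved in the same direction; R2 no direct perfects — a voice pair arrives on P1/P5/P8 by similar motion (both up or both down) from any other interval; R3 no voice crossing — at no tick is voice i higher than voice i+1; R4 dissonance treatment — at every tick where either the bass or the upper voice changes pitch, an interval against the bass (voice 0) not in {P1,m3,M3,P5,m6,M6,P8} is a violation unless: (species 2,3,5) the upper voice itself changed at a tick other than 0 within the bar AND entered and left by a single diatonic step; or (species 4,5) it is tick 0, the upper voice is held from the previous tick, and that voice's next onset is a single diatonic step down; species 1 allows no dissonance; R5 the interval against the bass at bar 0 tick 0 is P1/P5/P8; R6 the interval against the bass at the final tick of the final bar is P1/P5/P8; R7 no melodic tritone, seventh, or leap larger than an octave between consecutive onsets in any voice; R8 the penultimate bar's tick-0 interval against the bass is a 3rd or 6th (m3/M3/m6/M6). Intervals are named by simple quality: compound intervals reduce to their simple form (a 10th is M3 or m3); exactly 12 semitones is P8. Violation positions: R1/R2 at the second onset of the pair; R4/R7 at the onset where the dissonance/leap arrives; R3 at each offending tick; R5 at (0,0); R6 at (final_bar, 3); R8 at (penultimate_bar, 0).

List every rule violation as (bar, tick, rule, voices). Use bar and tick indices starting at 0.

(1, 0, R4, (0, 1))
(3, 0, R4, (0, 1))
(4, 0, R4, (0, 1))
(5, 0, R4, (0, 1))
(5, 0, R8, (0, 1))

bar 0: v0=G3 v1=G4 downbeat P8
bar 1: v0=B3 v1=E4 downbeat P4
bar 2: v0=G3 v1=B4 downbeat M3
bar 3: v0=A3 v1=D4 downbeat P4
bar 4: v0=G3 v1=F4 downbeat m7
bar 5: v0=A3 v1=D4 downbeat P4
bar 6: v0=G3 v1=G4 downbeat P8
  -> R4 @ bar 1 tick 0 v(0, 1): B3/E4 P4 untreated
  -> R4 @ bar 3 tick 0 v(0, 1): A3/D4 P4 untreated
  -> R4 @ bar 4 tick 0 v(0, 1): G3/F4 m7 untreated
  -> R4 @ bar 5 tick 0 v(0, 1): A3/D4 P4 untreated
  -> R8 @ bar 5 tick 0 v(0, 1): penult P4 not 3rd/6th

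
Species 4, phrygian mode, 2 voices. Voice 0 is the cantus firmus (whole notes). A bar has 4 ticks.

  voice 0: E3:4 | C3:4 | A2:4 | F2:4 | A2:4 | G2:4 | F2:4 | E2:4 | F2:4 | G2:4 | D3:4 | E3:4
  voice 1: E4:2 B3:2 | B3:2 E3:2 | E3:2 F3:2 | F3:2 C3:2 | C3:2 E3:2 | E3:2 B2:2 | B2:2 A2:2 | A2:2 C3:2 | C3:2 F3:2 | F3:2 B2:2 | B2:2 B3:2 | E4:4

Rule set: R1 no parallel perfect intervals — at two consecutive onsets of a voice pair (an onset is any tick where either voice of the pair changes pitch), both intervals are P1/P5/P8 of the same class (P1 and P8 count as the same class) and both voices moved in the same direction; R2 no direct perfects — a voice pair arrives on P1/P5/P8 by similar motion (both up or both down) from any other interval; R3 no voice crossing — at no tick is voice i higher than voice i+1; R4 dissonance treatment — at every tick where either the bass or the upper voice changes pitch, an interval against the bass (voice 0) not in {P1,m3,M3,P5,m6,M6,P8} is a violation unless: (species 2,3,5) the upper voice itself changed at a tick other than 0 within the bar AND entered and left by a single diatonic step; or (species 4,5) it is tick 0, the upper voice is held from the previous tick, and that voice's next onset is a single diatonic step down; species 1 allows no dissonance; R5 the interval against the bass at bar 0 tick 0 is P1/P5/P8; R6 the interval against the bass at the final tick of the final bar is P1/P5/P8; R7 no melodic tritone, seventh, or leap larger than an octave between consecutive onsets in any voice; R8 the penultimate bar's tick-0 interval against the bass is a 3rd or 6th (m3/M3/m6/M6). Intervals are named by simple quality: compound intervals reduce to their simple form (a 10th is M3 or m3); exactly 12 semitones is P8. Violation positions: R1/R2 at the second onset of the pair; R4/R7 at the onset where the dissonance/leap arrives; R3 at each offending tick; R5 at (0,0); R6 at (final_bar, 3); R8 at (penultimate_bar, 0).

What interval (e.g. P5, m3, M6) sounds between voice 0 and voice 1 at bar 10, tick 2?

voice 0=D3 voice 1=B3 -> M6

M6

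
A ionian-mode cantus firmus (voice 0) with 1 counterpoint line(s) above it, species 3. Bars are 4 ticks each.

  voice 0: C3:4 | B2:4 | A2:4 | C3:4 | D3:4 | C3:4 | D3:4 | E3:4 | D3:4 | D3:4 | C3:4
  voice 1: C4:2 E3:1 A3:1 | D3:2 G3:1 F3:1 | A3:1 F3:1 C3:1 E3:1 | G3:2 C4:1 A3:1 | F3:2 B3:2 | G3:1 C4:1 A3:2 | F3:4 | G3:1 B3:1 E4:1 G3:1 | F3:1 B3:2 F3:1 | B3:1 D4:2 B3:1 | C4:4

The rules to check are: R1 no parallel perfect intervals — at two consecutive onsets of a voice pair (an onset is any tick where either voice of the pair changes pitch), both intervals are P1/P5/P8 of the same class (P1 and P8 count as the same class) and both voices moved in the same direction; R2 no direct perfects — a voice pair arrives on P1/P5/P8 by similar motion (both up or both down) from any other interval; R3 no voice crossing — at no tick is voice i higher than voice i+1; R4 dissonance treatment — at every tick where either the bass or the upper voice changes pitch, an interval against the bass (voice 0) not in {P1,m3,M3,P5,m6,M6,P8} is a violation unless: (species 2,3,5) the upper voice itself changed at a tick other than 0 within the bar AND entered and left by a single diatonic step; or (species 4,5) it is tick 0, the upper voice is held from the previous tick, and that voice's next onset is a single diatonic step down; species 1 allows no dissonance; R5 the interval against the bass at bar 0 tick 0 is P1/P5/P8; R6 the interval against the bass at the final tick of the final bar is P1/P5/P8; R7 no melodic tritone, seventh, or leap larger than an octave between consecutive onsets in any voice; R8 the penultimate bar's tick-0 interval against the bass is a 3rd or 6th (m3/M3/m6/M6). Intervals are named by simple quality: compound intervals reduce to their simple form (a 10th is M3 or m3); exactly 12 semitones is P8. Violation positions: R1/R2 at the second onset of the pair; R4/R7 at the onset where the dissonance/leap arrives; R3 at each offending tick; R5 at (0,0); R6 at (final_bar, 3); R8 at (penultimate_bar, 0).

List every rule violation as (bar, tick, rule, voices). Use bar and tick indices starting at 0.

(1, 3, R4, (0, 1))
(3, 0, R1, (0, 1))
(4, 2, R7, (1,))
(5, 0, R2, (0, 1))
(8, 1, R7, (1,))
(8, 3, R7, (1,))
(9, 0, R7, (1,))

bar 0: v0=C3 v1=C4 downbeat P8
bar 1: v0=B2 v1=D3 downbeat m3
bar 2: v0=A2 v1=A3 downbeat P8
bar 3: v0=C3 v1=G3 downbeat P5
bar 4: v0=D3 v1=F3 downbeat m3
bar 5: v0=C3 v1=G3 downbeat P5
bar 6: v0=D3 v1=F3 downbeat m3
bar 7: v0=E3 v1=G3 downbeat m3
bar 8: v0=D3 v1=F3 downbeat m3
bar 9: v0=D3 v1=B3 downbeat M6
bar 10: v0=C3 v1=C4 downbeat P8
  -> R4 @ bar 1 tick 3 v(0, 1): B2/F3 TT untreated
  -> R1 @ bar 3 tick 0 v(0, 1): A2/E3 P5 -> C3/G3 P5 similar
  -> R7 @ bar 4 tick 2 v(1,): F3->B3 leap 6st
  -> R2 @ bar 5 tick 0 v(0, 1): D3/B3 M6 -> C3/G3 P5 similar
  -> R7 @ bar 8 tick 1 v(1,): F3->B3 leap 6st
  -> R7 @ bar 8 tick 3 v(1,): B3->F3 leap 6st
  -> R7 @ bar 9 tick 0 v(1,): F3->B3 leap 6st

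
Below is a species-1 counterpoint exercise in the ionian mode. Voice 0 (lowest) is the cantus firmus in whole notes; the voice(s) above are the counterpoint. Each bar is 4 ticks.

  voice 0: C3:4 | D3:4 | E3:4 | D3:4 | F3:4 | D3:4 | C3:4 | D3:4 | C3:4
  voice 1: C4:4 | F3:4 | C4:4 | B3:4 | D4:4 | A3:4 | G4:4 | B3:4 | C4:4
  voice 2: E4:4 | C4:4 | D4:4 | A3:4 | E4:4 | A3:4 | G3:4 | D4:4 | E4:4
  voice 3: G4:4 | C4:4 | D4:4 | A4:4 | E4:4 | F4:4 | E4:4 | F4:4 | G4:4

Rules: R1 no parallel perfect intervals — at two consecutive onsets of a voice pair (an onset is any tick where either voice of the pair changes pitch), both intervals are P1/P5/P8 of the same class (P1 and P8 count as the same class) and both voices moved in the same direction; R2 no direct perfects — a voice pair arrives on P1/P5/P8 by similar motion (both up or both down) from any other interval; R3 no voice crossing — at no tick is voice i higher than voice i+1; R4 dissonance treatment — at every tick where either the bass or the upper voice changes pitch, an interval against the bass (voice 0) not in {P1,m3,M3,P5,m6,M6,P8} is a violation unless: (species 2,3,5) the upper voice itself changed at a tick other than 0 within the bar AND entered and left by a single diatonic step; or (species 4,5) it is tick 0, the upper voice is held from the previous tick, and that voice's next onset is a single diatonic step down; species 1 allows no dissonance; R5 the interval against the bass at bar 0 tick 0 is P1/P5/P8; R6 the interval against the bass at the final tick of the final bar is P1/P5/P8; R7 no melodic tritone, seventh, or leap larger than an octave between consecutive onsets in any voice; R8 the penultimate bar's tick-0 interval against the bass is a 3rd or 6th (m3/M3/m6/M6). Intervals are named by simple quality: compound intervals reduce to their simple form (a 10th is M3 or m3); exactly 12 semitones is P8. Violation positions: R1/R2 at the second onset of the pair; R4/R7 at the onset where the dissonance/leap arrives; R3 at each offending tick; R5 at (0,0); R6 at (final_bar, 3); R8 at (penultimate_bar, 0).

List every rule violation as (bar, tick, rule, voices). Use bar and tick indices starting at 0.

bar 0: v0=C3 v1=C4 v2=E4 v3=G4 downbeat P5
bar 1: v0=D3 v1=F3 v2=C4 v3=C4 downbeat m7
bar 2: v0=E3 v1=C4 v2=D4 v3=D4 downbeat m7
bar 3: v0=D3 v1=B3 v2=A3 v3=A4 downbeat P5
bar 4: v0=F3 v1=D4 v2=E4 v3=E4 downbeat M7
bar 5: v0=D3 v1=A3 v2=A3 v3=F4 downbeat m3
bar 6: v0=C3 v1=G4 v2=G3 v3=E4 downbeat M3
bar 7: v0=D3 v1=B3 v2=D4 v3=F4 downbeat m3
bar 8: v0=C3 v1=C4 v2=E4 v3=G4 downbeat P5
  -> R5 @ bar 0 tick 0 v(0, 2): opens on M3
  -> R1 @ bar 1 tick 0 v(1, 3): C4/G4 P5 -> F3/C4 P5 similar
  -> R2 @ bar 1 tick 0 v(1, 2): C4/E4 M3 -> F3/C4 P5 similar
  -> R2 @ bar 1 tick 0 v(2, 3): E4/G4 m3 -> C4/C4 P1 similar
  -> R4 @ bar 1 tick 0 v(0, 2): D3/C4 m7 untreated
  -> R4 @ bar 1 tick 0 v(0, 3): D3/C4 m7 untreated
  -> R1 @ bar 2 tick 0 v(2, 3): C4/C4 P1 -> D4/D4 P1 similar
  -> R4 @ bar 2 tick 0 v(0, 2): E3/D4 m7 untreated
  -> R4 @ bar 2 tick 0 v(0, 3): E3/D4 m7 untreated
  -> R2 @ bar 3 tick 0 v(0, 2): E3/D4 m7 -> D3/A3 P5 similar
  -> R3 @ bar 3 tick 0 v(1, 2): B3 above A3
  -> R3 @ bar 3 tick 1 v(1, 2): B3 above A3
  -> R3 @ bar 3 tick 2 v(1, 2): B3 above A3
  -> R3 @ bar 3 tick 3 v(1, 2): B3 above A3
  -> R4 @ bar 4 tick 0 v(0, 2): F3/E4 M7 untreated
  -> R4 @ bar 4 tick 0 v(0, 3): F3/E4 M7 untreated
  -> R2 @ bar 5 tick 0 v(0, 1): F3/D4 M6 -> D3/A3 P5 similar
  -> R2 @ bar 5 tick 0 v(0, 2): F3/E4 M7 -> D3/A3 P5 similar
  -> R2 @ bar 5 tick 0 v(1, 2): D4/E4 M2 -> A3/A3 P1 similar
  -> R1 @ bar 6 tick 0 v(0, 2): D3/A3 P5 -> C3/G3 P5 similar
  -> R3 @ bar 6 tick 0 v(1, 2): G4 above G3
  -> R7 @ bar 6 tick 0 v(1,): A3->G4 leap 10st
  -> R3 @ bar 6 tick 1 v(1, 2): G4 above G3
  -> R3 @ bar 6 tick 2 v(1, 2): G4 above G3
  -> R3 @ bar 6 tick 3 v(1, 2): G4 above G3
  -> R2 @ bar 7 tick 0 v(0, 2): C3/G3 P5 -> D3/D4 P8 similar
  -> R8 @ bar 7 tick 0 v(0, 2): penult P8 not 3rd/6th
  -> R2 @ bar 8 tick 0 v(1, 3): B3/F4 TT -> C4/G4 P5 similar
  -> R6 @ bar 8 tick 3 v(0, 2): closes on M3

(0, 0, R5, (0, 2))
(1, 0, R1, (1, 3))
(1, 0, R2, (1, 2))
(1, 0, R2, (2, 3))
(1, 0, R4, (0, 2))
(1, 0, R4, (0, 3))
(2, 0, R1, (2, 3))
(2, 0, R4, (0, 2))
(2, 0, R4, (0, 3))
(3, 0, R2, (0, 2))
(3, 0, R3, (1, 2))
(3, 1, R3, (1, 2))
(3, 2, R3, (1, 2))
(3, 3, R3, (1, 2))
(4, 0, R4, (0, 2))
(4, 0, R4, (0, 3))
(5, 0, R2, (0, 1))
(5, 0, R2, (0, 2))
(5, 0, R2, (1, 2))
(6, 0, R1, (0, 2))
(6, 0, R3, (1, 2))
(6, 0, R7, (1,))
(6, 1, R3, (1, 2))
(6, 2, R3, (1, 2))
(6, 3, R3, (1, 2))
(7, 0, R2, (0, 2))
(7, 0, R8, (0, 2))
(8, 0, R2, (1, 3))
(8, 3, R6, (0, 2))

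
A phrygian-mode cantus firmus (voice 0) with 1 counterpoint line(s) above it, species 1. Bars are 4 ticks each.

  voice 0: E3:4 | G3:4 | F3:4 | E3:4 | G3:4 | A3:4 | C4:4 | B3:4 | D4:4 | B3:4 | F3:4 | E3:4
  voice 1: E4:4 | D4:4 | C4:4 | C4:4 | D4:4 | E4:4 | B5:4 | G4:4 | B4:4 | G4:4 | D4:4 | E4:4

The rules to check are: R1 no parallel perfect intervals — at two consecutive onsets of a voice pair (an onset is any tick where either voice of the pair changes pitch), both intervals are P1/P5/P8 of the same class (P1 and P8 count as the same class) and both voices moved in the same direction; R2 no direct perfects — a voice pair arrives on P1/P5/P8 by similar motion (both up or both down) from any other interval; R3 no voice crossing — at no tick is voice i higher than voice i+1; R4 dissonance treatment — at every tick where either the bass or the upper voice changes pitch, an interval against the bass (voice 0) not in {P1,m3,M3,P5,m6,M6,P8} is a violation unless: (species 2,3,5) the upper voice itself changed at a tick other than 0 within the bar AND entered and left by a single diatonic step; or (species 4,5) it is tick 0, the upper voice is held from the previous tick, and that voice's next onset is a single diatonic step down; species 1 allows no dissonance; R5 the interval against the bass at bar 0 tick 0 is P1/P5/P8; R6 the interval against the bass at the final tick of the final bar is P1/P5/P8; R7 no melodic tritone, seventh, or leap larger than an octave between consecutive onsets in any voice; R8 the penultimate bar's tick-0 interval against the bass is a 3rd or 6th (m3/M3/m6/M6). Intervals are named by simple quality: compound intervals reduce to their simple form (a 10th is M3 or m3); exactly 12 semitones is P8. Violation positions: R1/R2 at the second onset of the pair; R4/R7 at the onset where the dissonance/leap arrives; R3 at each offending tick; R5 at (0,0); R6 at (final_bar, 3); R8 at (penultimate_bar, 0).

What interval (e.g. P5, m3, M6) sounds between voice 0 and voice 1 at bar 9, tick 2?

voice 0=B3 voice 1=G4 -> m6

m6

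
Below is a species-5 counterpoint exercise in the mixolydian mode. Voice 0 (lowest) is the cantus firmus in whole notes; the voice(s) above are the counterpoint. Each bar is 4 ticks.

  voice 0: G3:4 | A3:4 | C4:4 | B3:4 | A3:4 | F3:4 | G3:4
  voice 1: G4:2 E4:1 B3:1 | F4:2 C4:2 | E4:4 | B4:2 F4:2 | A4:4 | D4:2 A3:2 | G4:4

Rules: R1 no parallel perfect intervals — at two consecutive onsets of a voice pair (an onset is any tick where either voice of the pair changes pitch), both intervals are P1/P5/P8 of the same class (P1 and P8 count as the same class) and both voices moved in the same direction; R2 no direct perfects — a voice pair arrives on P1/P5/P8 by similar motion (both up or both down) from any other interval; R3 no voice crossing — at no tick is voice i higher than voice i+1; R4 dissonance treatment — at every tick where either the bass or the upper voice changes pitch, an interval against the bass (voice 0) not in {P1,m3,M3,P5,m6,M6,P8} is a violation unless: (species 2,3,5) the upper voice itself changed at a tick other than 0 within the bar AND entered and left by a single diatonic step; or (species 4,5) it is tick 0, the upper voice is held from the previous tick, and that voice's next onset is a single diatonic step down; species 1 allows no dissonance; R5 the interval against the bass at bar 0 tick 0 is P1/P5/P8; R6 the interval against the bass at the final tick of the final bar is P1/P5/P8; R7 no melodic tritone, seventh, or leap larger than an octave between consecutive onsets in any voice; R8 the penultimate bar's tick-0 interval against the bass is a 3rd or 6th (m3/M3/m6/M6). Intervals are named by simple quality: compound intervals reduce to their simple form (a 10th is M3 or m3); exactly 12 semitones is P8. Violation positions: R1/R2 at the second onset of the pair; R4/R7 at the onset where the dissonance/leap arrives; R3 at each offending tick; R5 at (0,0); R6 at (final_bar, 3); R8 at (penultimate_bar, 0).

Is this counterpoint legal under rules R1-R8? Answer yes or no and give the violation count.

No (5 violations)

bar 0: v0=G3 v1=G4 (P8)
bar 1: v0=A3 v1=F4 (m6)
bar 2: v0=C4 v1=E4 (M3)
bar 3: v0=B3 v1=B4 (P8)
bar 4: v0=A3 v1=A4 (P8)
bar 5: v0=F3 v1=D4 (M6)
bar 6: v0=G3 v1=G4 (P8)
  R7 @ bar1.0: B3->F4 leap 6st
  R4 @ bar3.2: B3/F4 TT untreated
  R7 @ bar3.2: B4->F4 leap 6st
  R2 @ bar6.0: F3/A3 M3 -> G3/G4 P8 similar
  R7 @ bar6.0: A3->G4 leap 10st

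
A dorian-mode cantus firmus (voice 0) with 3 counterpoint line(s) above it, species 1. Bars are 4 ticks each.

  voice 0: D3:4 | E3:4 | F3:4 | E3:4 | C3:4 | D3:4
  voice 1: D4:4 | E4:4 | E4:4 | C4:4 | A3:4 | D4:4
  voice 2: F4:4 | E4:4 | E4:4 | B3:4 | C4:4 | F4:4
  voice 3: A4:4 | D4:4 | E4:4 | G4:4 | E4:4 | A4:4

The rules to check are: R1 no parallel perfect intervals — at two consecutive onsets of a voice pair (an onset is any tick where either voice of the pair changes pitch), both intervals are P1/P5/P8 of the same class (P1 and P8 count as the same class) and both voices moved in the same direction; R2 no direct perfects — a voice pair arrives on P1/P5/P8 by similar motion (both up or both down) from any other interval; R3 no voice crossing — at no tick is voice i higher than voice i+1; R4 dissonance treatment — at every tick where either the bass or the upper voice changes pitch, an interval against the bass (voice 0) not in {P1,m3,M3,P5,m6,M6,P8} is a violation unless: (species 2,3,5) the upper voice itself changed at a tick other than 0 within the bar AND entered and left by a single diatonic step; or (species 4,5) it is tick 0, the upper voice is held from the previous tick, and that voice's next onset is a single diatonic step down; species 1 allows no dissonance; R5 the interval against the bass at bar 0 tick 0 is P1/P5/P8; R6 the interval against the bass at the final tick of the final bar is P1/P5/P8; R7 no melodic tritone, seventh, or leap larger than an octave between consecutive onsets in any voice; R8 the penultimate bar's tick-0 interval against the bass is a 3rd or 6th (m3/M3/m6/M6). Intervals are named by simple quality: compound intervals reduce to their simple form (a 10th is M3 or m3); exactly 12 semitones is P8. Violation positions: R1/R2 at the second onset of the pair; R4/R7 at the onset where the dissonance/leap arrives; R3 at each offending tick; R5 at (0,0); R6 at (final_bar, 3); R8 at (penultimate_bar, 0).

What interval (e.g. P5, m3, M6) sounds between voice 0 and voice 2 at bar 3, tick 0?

voice 0=E3 voice 2=B3 -> P5

P5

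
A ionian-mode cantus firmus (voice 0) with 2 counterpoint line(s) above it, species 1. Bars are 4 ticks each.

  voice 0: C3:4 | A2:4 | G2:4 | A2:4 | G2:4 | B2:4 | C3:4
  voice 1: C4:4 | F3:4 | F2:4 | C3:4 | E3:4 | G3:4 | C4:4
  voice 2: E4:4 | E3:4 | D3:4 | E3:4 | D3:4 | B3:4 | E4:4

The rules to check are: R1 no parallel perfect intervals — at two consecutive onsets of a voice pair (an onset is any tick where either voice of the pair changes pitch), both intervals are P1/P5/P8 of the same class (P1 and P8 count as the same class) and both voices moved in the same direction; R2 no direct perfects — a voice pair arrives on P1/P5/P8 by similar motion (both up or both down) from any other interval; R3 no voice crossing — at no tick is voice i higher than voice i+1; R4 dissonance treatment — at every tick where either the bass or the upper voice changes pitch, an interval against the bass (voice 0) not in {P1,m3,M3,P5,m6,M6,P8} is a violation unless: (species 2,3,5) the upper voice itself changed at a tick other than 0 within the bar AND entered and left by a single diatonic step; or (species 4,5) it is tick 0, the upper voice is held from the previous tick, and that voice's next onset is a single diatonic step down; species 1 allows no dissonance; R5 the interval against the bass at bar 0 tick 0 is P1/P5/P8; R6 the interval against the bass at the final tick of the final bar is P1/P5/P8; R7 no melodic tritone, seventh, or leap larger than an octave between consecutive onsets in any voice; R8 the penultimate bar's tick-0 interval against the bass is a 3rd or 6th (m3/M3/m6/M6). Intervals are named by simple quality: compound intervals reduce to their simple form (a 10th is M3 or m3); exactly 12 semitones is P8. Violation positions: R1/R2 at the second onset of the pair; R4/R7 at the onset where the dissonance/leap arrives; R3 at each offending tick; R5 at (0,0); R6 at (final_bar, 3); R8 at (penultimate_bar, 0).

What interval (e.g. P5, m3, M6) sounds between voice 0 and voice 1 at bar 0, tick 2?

P8

voice 0=C3 voice 1=C4 -> P8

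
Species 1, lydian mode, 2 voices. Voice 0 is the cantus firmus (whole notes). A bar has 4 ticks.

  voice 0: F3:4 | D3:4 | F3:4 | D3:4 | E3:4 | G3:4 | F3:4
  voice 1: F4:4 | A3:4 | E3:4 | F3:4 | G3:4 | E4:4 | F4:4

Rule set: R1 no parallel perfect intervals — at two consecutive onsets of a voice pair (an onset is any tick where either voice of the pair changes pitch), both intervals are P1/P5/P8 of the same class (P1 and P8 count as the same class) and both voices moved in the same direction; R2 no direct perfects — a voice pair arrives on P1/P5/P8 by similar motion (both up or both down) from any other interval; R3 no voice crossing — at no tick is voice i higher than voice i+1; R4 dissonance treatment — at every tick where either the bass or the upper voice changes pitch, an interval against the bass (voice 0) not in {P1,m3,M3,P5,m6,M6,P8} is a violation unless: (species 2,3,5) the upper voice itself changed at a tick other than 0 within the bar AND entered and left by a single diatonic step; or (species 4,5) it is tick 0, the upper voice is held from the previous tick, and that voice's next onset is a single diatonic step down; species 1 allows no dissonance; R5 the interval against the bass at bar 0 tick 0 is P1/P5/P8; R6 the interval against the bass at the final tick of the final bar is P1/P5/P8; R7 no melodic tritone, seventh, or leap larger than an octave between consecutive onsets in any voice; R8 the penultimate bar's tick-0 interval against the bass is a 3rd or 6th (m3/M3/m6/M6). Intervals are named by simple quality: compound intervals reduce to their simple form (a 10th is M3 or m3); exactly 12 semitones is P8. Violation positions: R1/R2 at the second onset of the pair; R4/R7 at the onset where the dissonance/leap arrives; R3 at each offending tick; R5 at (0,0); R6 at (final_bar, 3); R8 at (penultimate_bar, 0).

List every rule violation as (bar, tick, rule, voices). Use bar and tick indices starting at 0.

bar 0: v0=F3 v1=F4 downbeat P8
bar 1: v0=D3 v1=A3 downbeat P5
bar 2: v0=F3 v1=E3 downbeat m2
bar 3: v0=D3 v1=F3 downbeat m3
bar 4: v0=E3 v1=G3 downbeat m3
bar 5: v0=G3 v1=E4 downbeat M6
bar 6: v0=F3 v1=F4 downbeat P8
  -> R2 @ bar 1 tick 0 v(0, 1): F3/F4 P8 -> D3/A3 P5 similar
  -> R3 @ bar 2 tick 0 v(0, 1): F3 above E3
  -> R4 @ bar 2 tick 0 v(0, 1): F3/E3 m2 untreated
  -> R3 @ bar 2 tick 1 v(0, 1): F3 above E3
  -> R3 @ bar 2 tick 2 v(0, 1): F3 above E3
  -> R3 @ bar 2 tick 3 v(0, 1): F3 above E3

(1, 0, R2, (0, 1))
(2, 0, R3, (0, 1))
(2, 0, R4, (0, 1))
(2, 1, R3, (0, 1))
(2, 2, R3, (0, 1))
(2, 3, R3, (0, 1))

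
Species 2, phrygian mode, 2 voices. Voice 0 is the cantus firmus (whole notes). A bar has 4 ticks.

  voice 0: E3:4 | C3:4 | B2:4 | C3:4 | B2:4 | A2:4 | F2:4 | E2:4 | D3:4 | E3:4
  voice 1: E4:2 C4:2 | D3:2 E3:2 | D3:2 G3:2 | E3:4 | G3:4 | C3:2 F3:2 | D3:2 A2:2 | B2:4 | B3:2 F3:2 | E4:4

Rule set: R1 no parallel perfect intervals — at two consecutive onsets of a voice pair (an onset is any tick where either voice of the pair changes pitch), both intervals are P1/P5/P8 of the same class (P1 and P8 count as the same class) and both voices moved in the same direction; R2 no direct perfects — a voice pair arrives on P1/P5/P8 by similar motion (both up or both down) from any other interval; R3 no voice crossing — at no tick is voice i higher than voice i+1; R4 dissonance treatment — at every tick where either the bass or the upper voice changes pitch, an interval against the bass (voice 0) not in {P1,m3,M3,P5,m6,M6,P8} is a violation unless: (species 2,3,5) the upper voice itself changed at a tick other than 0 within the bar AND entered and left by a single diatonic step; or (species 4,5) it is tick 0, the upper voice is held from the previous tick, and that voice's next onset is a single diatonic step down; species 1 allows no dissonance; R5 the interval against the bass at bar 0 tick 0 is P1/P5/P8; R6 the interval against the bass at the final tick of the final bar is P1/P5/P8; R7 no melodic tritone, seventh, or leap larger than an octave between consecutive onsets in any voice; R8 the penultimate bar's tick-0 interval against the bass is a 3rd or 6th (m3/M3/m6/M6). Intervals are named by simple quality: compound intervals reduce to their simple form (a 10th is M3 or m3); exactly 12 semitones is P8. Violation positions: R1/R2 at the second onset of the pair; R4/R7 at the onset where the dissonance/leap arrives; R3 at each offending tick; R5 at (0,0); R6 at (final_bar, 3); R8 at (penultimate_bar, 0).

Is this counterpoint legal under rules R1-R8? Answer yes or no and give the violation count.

bar 0: v0=E3 v1=E4 (P8)
bar 1: v0=C3 v1=D3 (M2)
bar 2: v0=B2 v1=D3 (m3)
bar 3: v0=C3 v1=E3 (M3)
bar 4: v0=B2 v1=G3 (m6)
bar 5: v0=A2 v1=C3 (m3)
bar 6: v0=F2 v1=D3 (M6)
bar 7: v0=E2 v1=B2 (P5)
bar 8: v0=D3 v1=B3 (M6)
bar 9: v0=E3 v1=E4 (P8)
  R4 @ bar1.0: C3/D3 M2 untreated
  R7 @ bar1.0: C4->D3 leap 10st
  R7 @ bar8.0: E2->D3 leap 10st
  R7 @ bar8.2: B3->F3 leap 6st
  R2 @ bar9.0: D3/F3 m3 -> E3/E4 P8 similar
  R7 @ bar9.0: F3->E4 leap 11st

No (6 violations)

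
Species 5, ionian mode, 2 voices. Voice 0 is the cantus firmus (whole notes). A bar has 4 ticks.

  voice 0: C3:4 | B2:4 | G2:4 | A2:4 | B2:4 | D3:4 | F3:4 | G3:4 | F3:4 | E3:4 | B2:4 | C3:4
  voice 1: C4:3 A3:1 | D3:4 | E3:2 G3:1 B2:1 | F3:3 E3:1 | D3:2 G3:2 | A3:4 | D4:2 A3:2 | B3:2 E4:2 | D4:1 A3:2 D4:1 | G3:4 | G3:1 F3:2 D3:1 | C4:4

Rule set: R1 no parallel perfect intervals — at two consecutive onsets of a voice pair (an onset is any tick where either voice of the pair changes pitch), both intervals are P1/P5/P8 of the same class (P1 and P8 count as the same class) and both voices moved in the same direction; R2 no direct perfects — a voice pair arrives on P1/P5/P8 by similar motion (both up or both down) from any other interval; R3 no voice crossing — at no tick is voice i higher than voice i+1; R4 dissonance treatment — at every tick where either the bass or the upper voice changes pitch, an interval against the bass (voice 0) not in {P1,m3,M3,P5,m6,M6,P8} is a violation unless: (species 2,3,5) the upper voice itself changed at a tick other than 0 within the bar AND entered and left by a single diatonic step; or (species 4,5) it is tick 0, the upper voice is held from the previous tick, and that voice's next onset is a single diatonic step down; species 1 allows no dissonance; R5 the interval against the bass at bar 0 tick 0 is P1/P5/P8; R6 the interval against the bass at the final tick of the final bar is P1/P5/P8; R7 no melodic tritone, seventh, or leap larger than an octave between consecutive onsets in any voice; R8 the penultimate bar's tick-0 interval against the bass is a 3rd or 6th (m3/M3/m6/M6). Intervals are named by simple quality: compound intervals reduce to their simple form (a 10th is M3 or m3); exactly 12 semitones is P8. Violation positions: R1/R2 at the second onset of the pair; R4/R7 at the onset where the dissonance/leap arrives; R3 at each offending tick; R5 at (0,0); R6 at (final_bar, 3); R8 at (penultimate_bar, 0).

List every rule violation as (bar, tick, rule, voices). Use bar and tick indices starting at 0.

(3, 0, R7, (1,))
(5, 0, R2, (0, 1))
(10, 1, R4, (0, 1))
(11, 0, R2, (0, 1))
(11, 0, R7, (1,))

bar 0: v0=C3 v1=C4 downbeat P8
bar 1: v0=B2 v1=D3 downbeat m3
bar 2: v0=G2 v1=E3 downbeat M6
bar 3: v0=A2 v1=F3 downbeat m6
bar 4: v0=B2 v1=D3 downbeat m3
bar 5: v0=D3 v1=A3 downbeat P5
bar 6: v0=F3 v1=D4 downbeat M6
bar 7: v0=G3 v1=B3 downbeat M3
bar 8: v0=F3 v1=D4 downbeat M6
bar 9: v0=E3 v1=G3 downbeat m3
bar 10: v0=B2 v1=G3 downbeat m6
bar 11: v0=C3 v1=C4 downbeat P8
  -> R7 @ bar 3 tick 0 v(1,): B2->F3 leap 6st
  -> R2 @ bar 5 tick 0 v(0, 1): B2/G3 m6 -> D3/A3 P5 similar
  -> R4 @ bar 10 tick 1 v(0, 1): B2/F3 TT untreated
  -> R2 @ bar 11 tick 0 v(0, 1): B2/D3 m3 -> C3/C4 P8 similar
  -> R7 @ bar 11 tick 0 v(1,): D3->C4 leap 10st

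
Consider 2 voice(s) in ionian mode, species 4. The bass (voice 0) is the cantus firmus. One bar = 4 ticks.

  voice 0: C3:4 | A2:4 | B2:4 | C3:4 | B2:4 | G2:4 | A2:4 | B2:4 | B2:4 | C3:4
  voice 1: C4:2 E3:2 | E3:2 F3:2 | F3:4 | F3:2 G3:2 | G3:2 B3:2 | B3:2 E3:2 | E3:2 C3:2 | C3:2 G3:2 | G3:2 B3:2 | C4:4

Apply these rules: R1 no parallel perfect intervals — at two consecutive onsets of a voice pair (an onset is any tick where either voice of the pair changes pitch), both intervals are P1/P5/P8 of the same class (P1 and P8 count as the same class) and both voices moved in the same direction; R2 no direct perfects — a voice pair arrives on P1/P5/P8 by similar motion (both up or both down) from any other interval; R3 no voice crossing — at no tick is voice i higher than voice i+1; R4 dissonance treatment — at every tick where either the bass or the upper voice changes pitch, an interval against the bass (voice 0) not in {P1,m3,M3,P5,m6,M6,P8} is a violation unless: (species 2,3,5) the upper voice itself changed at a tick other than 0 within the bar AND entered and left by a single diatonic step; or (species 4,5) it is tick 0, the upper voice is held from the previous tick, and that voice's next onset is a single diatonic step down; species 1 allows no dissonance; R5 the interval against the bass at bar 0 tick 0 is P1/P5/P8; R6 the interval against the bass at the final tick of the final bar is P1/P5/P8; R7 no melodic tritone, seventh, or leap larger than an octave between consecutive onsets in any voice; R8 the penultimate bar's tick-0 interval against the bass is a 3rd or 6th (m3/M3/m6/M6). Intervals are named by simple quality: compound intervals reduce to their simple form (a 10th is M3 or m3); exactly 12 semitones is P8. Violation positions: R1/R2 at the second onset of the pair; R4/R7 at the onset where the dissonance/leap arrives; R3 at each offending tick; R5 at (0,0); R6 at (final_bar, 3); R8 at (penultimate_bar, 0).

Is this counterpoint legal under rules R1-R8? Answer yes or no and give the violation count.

No (4 violations)

bar 0: v0=C3 v1=C4 (P8)
bar 1: v0=A2 v1=E3 (P5)
bar 2: v0=B2 v1=F3 (TT)
bar 3: v0=C3 v1=F3 (P4)
bar 4: v0=B2 v1=G3 (m6)
bar 5: v0=G2 v1=B3 (M3)
bar 6: v0=A2 v1=E3 (P5)
bar 7: v0=B2 v1=C3 (m2)
bar 8: v0=B2 v1=G3 (m6)
bar 9: v0=C3 v1=C4 (P8)
  R4 @ bar2.0: B2/F3 TT untreated
  R4 @ bar3.0: C3/F3 P4 untreated
  R4 @ bar7.0: B2/C3 m2 untreated
  R1 @ bar9.0: B2/B3 P8 -> C3/C4 P8 similar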